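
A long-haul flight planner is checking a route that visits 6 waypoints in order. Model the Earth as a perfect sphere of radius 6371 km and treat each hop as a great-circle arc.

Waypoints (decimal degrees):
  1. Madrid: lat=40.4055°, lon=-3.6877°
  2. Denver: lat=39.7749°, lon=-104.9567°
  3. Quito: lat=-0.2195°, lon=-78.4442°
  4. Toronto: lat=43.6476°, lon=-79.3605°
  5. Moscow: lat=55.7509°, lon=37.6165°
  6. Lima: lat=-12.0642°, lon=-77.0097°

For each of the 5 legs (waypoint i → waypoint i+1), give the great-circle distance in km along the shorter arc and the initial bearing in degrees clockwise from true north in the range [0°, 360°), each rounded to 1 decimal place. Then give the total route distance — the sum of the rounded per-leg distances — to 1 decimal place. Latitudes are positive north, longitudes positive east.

Leg 1: dist=8064.1 km, bearing=307.8°
Leg 2: dist=5197.5 km, bearing=142.2°
Leg 3: dist=4878.6 km, bearing=359.0°
Leg 4: dist=7484.1 km, bearing=32.9°
Leg 5: dist=12643.9 km, bearing=283.9°
Total: 38268.2 km

Leg 1: φ1=0.7052090, φ2=0.6942030, Δφ=-0.0110060, Δλ=-1.7674775 rad; a=sin²(Δφ/2)+cosφ1·cosφ2·sin²(Δλ/2)=0.3498345797; c=2·atan2(√a, √(1-a))=1.265756839; dist=6371·c=8064.137 ≈ 8064.1 km; running total=8064.1 km
Leg 1 bearing: y=sinΔλ·cosφ2=-0.75374637, x=cosφ1·sinφ2-sinφ1·cosφ2·cosΔλ=0.58452357; θ=atan2(y, x)=-52.2067° <0 so +360° → 307.7933° ≈ 307.8°
Leg 2: φ1=0.6942030, φ2=-0.0038310, Δφ=-0.6980340, Δλ=0.4627304 rad; a=sin²(Δφ/2)+cosφ1·cosφ2·sin²(Δλ/2)=0.1573583141; c=2·atan2(√a, √(1-a))=0.815803600; dist=6371·c=5197.485 ≈ 5197.5 km; running total=13261.6 km
Leg 2 bearing: y=sinΔλ·cosφ2=0.44638977, x=cosφ1·sinφ2-sinφ1·cosφ2·cosΔλ=-0.57543277; θ=atan2(y, x)=142.1976° ≈ 142.2°
Leg 3: φ1=-0.0038310, φ2=0.7617943, Δφ=0.7656253, Δλ=-0.0159925 rad; a=sin²(Δφ/2)+cosφ1·cosφ2·sin²(Δλ/2)=0.1395716886; c=2·atan2(√a, √(1-a))=0.765758843; dist=6371·c=4878.6496 ≈ 4878.6 km; running total=18140.2 km
Leg 3 bearing: y=sinΔλ·cosφ2=-0.01157162, x=cosφ1·sinφ2-sinφ1·cosφ2·cosΔλ=0.69298761; θ=atan2(y, x)=-0.9566° <0 so +360° → 359.0434° ≈ 359.0°
Leg 4: φ1=0.7617943, φ2=0.9730368, Δφ=0.2112424, Δλ=2.0416338 rad; a=sin²(Δφ/2)+cosφ1·cosφ2·sin²(Δλ/2)=0.3070998673; c=2·atan2(√a, √(1-a))=1.174721243; dist=6371·c=7484.149 ≈ 7484.1 km; running total=25624.3 km
Leg 4 bearing: y=sinΔλ·cosφ2=0.50155382, x=cosφ1·sinφ2-sinφ1·cosφ2·cosΔλ=0.77433967; θ=atan2(y, x)=32.9319° ≈ 32.9°
Leg 5: φ1=0.9730368, φ2=-0.2105600, Δφ=-1.1835968, Δλ=-2.0006046 rad; a=sin²(Δφ/2)+cosφ1·cosφ2·sin²(Δλ/2)=0.7010496766; c=2·atan2(√a, √(1-a))=1.984604903; dist=6371·c=12643.918 ≈ 12643.9 km; running total=38268.2 km
Leg 5 bearing: y=sinΔλ·cosφ2=-0.88896850, x=cosφ1·sinφ2-sinφ1·cosφ2·cosΔλ=0.21920567; θ=atan2(y, x)=-76.1481° <0 so +360° → 283.8519° ≈ 283.9°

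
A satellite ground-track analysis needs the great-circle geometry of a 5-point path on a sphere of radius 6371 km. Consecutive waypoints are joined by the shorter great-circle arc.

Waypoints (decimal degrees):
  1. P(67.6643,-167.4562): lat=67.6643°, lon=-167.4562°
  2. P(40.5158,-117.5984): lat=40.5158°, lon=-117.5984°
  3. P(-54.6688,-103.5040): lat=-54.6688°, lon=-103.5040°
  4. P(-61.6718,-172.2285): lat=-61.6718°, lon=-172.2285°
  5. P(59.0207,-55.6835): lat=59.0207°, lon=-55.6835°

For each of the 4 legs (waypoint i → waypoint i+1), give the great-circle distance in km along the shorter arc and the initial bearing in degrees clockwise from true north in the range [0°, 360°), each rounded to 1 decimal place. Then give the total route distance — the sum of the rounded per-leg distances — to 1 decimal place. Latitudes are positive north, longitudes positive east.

Leg 1: φ1=1.1809648, φ2=0.7071341, Δφ=-0.4738307, Δλ=0.8701828 rad; a=sin²(Δφ/2)+cosφ1·cosφ2·sin²(Δλ/2)=0.1064134958; c=2·atan2(√a, √(1-a))=0.664584657; dist=6371·c=4234.069 ≈ 4234.1 km; running total=4234.1 km
Leg 1 bearing: y=sinΔλ·cosφ2=0.58115296, x=cosφ1·sinφ2-sinφ1·cosφ2·cosΔλ=-0.20644585; θ=atan2(y, x)=109.5568° ≈ 109.6°
Leg 2: φ1=0.7071341, φ2=-0.9541506, Δφ=-1.6612847, Δλ=0.2459937 rad; a=sin²(Δφ/2)+cosφ1·cosφ2·sin²(Δλ/2)=0.5517999619; c=2·atan2(√a, √(1-a))=1.674582474; dist=6371·c=10668.765 ≈ 10668.8 km; running total=14902.9 km
Leg 2 bearing: y=sinΔλ·cosφ2=0.14082822, x=cosφ1·sinφ2-sinφ1·cosφ2·cosΔλ=-0.98459863; θ=atan2(y, x)=171.8601° ≈ 171.9°
Leg 3: φ1=-0.9541506, φ2=-1.0763760, Δφ=-0.1222254, Δλ=-1.1994688 rad; a=sin²(Δφ/2)+cosφ1·cosφ2·sin²(Δλ/2)=0.0911520370; c=2·atan2(√a, √(1-a))=0.613399320; dist=6371·c=3907.967 ≈ 3908.0 km; running total=18810.9 km
Leg 3 bearing: y=sinΔλ·cosφ2=-0.44218119, x=cosφ1·sinφ2-sinφ1·cosφ2·cosΔλ=-0.36857722; θ=atan2(y, x)=-129.8127° <0 so +360° → 230.1873° ≈ 230.2°
Leg 4: φ1=-1.0763760, φ2=1.0301055, Δφ=2.1064815, Δλ=2.0340940 rad; a=sin²(Δφ/2)+cosφ1·cosφ2·sin²(Δλ/2)=0.9319176768; c=2·atan2(√a, √(1-a))=2.613630254; dist=6371·c=16651.438 ≈ 16651.4 km; running total=35462.3 km
Leg 4 bearing: y=sinΔλ·cosφ2=0.46046757, x=cosφ1·sinφ2-sinφ1·cosφ2·cosΔλ=0.20434798; θ=atan2(y, x)=66.0691° ≈ 66.1°

Leg 1: dist=4234.1 km, bearing=109.6°
Leg 2: dist=10668.8 km, bearing=171.9°
Leg 3: dist=3908.0 km, bearing=230.2°
Leg 4: dist=16651.4 km, bearing=66.1°
Total: 35462.3 km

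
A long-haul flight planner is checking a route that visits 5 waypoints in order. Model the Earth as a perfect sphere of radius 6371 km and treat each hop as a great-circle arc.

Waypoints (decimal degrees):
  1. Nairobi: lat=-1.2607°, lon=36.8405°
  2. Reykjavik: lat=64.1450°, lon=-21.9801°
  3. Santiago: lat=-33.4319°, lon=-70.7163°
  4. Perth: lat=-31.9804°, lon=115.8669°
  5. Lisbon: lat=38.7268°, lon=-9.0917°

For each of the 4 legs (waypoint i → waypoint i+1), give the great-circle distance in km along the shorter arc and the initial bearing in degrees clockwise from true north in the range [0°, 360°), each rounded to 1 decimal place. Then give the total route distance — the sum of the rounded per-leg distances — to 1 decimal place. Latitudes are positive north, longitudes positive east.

Leg 1: dist=8686.2 km, bearing=337.6°
Leg 2: dist=11655.4 km, bearing=220.5°
Leg 3: dist=12708.9 km, bearing=186.1°
Leg 4: dist=15042.0 km, bearing=294.7°
Total: 48092.5 km

Leg 1: φ1=-0.0220034, φ2=1.1195414, Δφ=1.1415448, Δλ=-1.0266131 rad; a=sin²(Δφ/2)+cosφ1·cosφ2·sin²(Δλ/2)=0.3970394813; c=2·atan2(√a, √(1-a))=1.363391504; dist=6371·c=8686.167 ≈ 8686.2 km; running total=8686.2 km
Leg 1 bearing: y=sinΔλ·cosφ2=-0.37310140, x=cosφ1·sinφ2-sinφ1·cosφ2·cosΔλ=0.90465014; θ=atan2(y, x)=-22.4125° <0 so +360° → 337.5875° ≈ 337.6°
Leg 2: φ1=1.1195414, φ2=-0.5834967, Δφ=-1.7030382, Δλ=-0.8506072 rad; a=sin²(Δφ/2)+cosφ1·cosφ2·sin²(Δλ/2)=0.6278841638; c=2·atan2(√a, √(1-a))=1.829438710; dist=6371·c=11655.354 ≈ 11655.4 km; running total=20341.6 km
Leg 2 bearing: y=sinΔλ·cosφ2=-0.62730878, x=cosφ1·sinφ2-sinφ1·cosφ2·cosΔλ=-0.73557206; θ=atan2(y, x)=-139.5419° <0 so +360° → 220.4581° ≈ 220.5°
Leg 3: φ1=-0.5834967, φ2=-0.5581633, Δφ=0.0253335, Δλ=3.2564912 rad; a=sin²(Δφ/2)+cosφ1·cosφ2·sin²(Δλ/2)=0.7057090580; c=2·atan2(√a, √(1-a))=1.994805739; dist=6371·c=12708.907 ≈ 12708.9 km; running total=33050.5 km
Leg 3 bearing: y=sinΔλ·cosφ2=-0.09724599, x=cosφ1·sinφ2-sinφ1·cosφ2·cosΔλ=-0.90624409; θ=atan2(y, x)=-173.8752° <0 so +360° → 186.1248° ≈ 186.1°
Leg 4: φ1=-0.5581633, φ2=0.6759102, Δφ=1.2340734, Δλ=-2.1809390 rad; a=sin²(Δφ/2)+cosφ1·cosφ2·sin²(Δλ/2)=0.8552521605; c=2·atan2(√a, √(1-a))=2.361010955; dist=6371·c=15042.001 ≈ 15042.0 km; running total=48092.5 km
Leg 4 bearing: y=sinΔλ·cosφ2=-0.63937469, x=cosφ1·sinφ2-sinφ1·cosφ2·cosΔλ=0.29391090; θ=atan2(y, x)=-65.3125° <0 so +360° → 294.6875° ≈ 294.7°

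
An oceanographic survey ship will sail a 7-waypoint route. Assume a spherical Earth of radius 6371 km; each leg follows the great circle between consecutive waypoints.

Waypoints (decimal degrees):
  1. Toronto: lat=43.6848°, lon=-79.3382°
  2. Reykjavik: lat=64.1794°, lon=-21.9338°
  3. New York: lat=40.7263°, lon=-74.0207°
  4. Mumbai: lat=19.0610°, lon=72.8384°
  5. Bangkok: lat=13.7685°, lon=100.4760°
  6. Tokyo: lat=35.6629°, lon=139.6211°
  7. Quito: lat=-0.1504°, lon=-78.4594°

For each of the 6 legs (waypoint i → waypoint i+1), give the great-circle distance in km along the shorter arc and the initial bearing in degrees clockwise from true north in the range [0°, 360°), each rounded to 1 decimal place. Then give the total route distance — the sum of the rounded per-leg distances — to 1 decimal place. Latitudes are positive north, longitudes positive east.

Leg 1: dist=4190.1 km, bearing=36.9°
Leg 2: dist=4203.4 km, bearing=257.3°
Leg 3: dist=12537.1 km, bearing=34.1°
Leg 4: dist=3002.5 km, bearing=97.1°
Leg 5: dist=4597.3 km, bearing=50.9°
Leg 6: dist=14440.9 km, bearing=53.5°
Total: 42971.3 km

Leg 1: φ1=0.7624436, φ2=1.1201418, Δφ=0.3576982, Δλ=1.0018958 rad; a=sin²(Δφ/2)+cosφ1·cosφ2·sin²(Δλ/2)=0.1042946470; c=2·atan2(√a, √(1-a))=0.657682993; dist=6371·c=4190.098 ≈ 4190.1 km; running total=4190.1 km
Leg 1 bearing: y=sinΔλ·cosφ2=0.36695218, x=cosφ1·sinφ2-sinφ1·cosφ2·cosΔλ=0.48889180; θ=atan2(y, x)=36.8911° ≈ 36.9°
Leg 2: φ1=1.1201418, φ2=0.7108080, Δφ=-0.4093338, Δλ=-0.9090879 rad; a=sin²(Δφ/2)+cosφ1·cosφ2·sin²(Δλ/2)=0.1049352477; c=2·atan2(√a, √(1-a))=0.659776074; dist=6371·c=4203.433 ≈ 4203.4 km; running total=8393.5 km
Leg 2 bearing: y=sinΔλ·cosφ2=-0.59788903, x=cosφ1·sinφ2-sinφ1·cosφ2·cosΔλ=-0.13499658; θ=atan2(y, x)=-102.7234° <0 so +360° → 257.2766° ≈ 257.3°
Leg 3: φ1=0.7108080, φ2=0.3326772, Δφ=-0.3781308, Δλ=2.5631748 rad; a=sin²(Δφ/2)+cosφ1·cosφ2·sin²(Δλ/2)=0.6933463259; c=2·atan2(√a, √(1-a))=1.967838877; dist=6371·c=12537.101 ≈ 12537.1 km; running total=20930.6 km
Leg 3 bearing: y=sinΔλ·cosφ2=0.51672505, x=cosφ1·sinφ2-sinφ1·cosφ2·cosΔλ=0.76384817; θ=atan2(y, x)=34.0774° ≈ 34.1°
Leg 4: φ1=0.3326772, φ2=0.2403057, Δφ=-0.0923716, Δλ=0.4823671 rad; a=sin²(Δφ/2)+cosφ1·cosφ2·sin²(Δλ/2)=0.0545045013; c=2·atan2(√a, √(1-a))=0.471273098; dist=6371·c=3002.481 ≈ 3002.5 km; running total=23933.1 km
Leg 4 bearing: y=sinΔλ·cosφ2=0.45054811, x=cosφ1·sinφ2-sinφ1·cosφ2·cosΔλ=-0.05604860; θ=atan2(y, x)=97.0912° ≈ 97.1°
Leg 5: φ1=0.2403057, φ2=0.6224350, Δφ=0.3821294, Δλ=0.6832109 rad; a=sin²(Δφ/2)+cosφ1·cosφ2·sin²(Δλ/2)=0.1246222236; c=2·atan2(√a, √(1-a))=0.721591218; dist=6371·c=4597.258 ≈ 4597.3 km; running total=28530.4 km
Leg 5 bearing: y=sinΔλ·cosφ2=0.51289577, x=cosφ1·sinφ2-sinφ1·cosφ2·cosΔλ=0.41629800; θ=atan2(y, x)=50.9351° ≈ 50.9°
Leg 6: φ1=0.6224350, φ2=-0.0026250, Δφ=-0.6250600, Δλ=-3.8062228 rad; a=sin²(Δφ/2)+cosφ1·cosφ2·sin²(Δλ/2)=0.8205264782; c=2·atan2(√a, √(1-a))=2.266665744; dist=6371·c=14440.927 ≈ 14440.9 km; running total=42971.3 km
Leg 6 bearing: y=sinΔλ·cosφ2=0.61676589, x=cosφ1·sinφ2-sinφ1·cosφ2·cosΔλ=0.45678326; θ=atan2(y, x)=53.4760° ≈ 53.5°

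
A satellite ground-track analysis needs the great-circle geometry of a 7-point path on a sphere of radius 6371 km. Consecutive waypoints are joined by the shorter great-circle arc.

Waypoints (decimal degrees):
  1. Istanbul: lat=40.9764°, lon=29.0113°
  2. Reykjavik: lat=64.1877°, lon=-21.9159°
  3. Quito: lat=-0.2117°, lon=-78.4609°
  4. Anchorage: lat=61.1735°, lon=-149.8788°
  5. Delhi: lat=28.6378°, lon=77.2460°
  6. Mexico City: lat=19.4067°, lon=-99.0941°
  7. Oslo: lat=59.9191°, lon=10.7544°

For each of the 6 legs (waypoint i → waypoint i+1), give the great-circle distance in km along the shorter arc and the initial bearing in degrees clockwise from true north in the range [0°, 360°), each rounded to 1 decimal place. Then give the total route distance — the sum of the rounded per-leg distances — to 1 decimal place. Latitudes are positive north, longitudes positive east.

Leg 1: dist=4125.9 km, bearing=325.9°
Leg 2: dist=8485.0 km, bearing=239.2°
Leg 3: dist=9045.6 km, bearing=332.5°
Leg 4: dist=9164.4 km, bearing=319.5°
Leg 5: dist=14658.3 km, bearing=355.4°
Leg 6: dist=9196.2 km, bearing=28.4°
Total: 54675.4 km

Leg 1: φ1=0.7151731, φ2=1.1202867, Δφ=0.4051136, Δλ=-0.8888473 rad; a=sin²(Δφ/2)+cosφ1·cosφ2·sin²(Δλ/2)=0.1012369387; c=2·atan2(√a, √(1-a))=0.647612978; dist=6371·c=4125.942 ≈ 4125.9 km; running total=4125.9 km
Leg 1 bearing: y=sinΔλ·cosφ2=-0.33803984, x=cosφ1·sinφ2-sinφ1·cosφ2·cosΔλ=0.49968105; θ=atan2(y, x)=-34.0788° <0 so +360° → 325.9212° ≈ 325.9°
Leg 2: φ1=1.1202867, φ2=-0.0036949, Δφ=-1.1239816, Δλ=-0.9868964 rad; a=sin²(Δφ/2)+cosφ1·cosφ2·sin²(Δλ/2)=0.3816431376; c=2·atan2(√a, √(1-a))=1.331814282; dist=6371·c=8484.989 ≈ 8485.0 km; running total=12610.9 km
Leg 2 bearing: y=sinΔλ·cosφ2=-0.83431336, x=cosφ1·sinφ2-sinφ1·cosφ2·cosΔλ=-0.49788335; θ=atan2(y, x)=-120.8270° <0 so +360° → 239.1730° ≈ 239.2°
Leg 3: φ1=-0.0036949, φ2=1.0676790, Δφ=1.0713739, Δλ=-1.2464775 rad; a=sin²(Δφ/2)+cosφ1·cosφ2·sin²(Δλ/2)=0.4247958726; c=2·atan2(√a, √(1-a))=1.419815114; dist=6371·c=9045.642 ≈ 9045.6 km; running total=21656.5 km
Leg 3 bearing: y=sinΔλ·cosφ2=-0.45702302, x=cosφ1·sinφ2-sinφ1·cosφ2·cosΔλ=0.87664549; θ=atan2(y, x)=-27.5345° <0 so +360° → 332.4655° ≈ 332.5°
Leg 4: φ1=1.0676790, φ2=0.4998239, Δφ=-0.5678551, Δλ=3.9640756 rad; a=sin²(Δφ/2)+cosφ1·cosφ2·sin²(Δλ/2)=0.4340241450; c=2·atan2(√a, √(1-a))=1.438458678; dist=6371·c=9164.420 ≈ 9164.4 km; running total=30820.9 km
Leg 4 bearing: y=sinΔλ·cosφ2=-0.64318725, x=cosφ1·sinφ2-sinφ1·cosφ2·cosΔλ=0.75425388; θ=atan2(y, x)=-40.4558° <0 so +360° → 319.5442° ≈ 319.5°
Leg 5: φ1=0.4998239, φ2=0.3387108, Δφ=-0.1611131, Δλ=-3.0777153 rad; a=sin²(Δφ/2)+cosφ1·cosφ2·sin²(Δλ/2)=0.8334324782; c=2·atan2(√a, √(1-a))=2.300790048; dist=6371·c=14658.333 ≈ 14658.3 km; running total=45479.2 km
Leg 5 bearing: y=sinΔλ·cosφ2=-0.06020708, x=cosφ1·sinφ2-sinφ1·cosφ2·cosΔλ=0.74274238; θ=atan2(y, x)=-4.6343° <0 so +360° → 355.3657° ≈ 355.4°
Leg 6: φ1=0.3387108, φ2=1.0457856, Δφ=0.7070748, Δλ=1.9172180 rad; a=sin²(Δφ/2)+cosφ1·cosφ2·sin²(Δλ/2)=0.4364962011; c=2·atan2(√a, √(1-a))=1.443444768; dist=6371·c=9196.187 ≈ 9196.2 km; running total=54675.4 km
Leg 6 bearing: y=sinΔλ·cosφ2=0.47144654, x=cosφ1·sinφ2-sinφ1·cosφ2·cosΔλ=0.87270111; θ=atan2(y, x)=28.3786° ≈ 28.4°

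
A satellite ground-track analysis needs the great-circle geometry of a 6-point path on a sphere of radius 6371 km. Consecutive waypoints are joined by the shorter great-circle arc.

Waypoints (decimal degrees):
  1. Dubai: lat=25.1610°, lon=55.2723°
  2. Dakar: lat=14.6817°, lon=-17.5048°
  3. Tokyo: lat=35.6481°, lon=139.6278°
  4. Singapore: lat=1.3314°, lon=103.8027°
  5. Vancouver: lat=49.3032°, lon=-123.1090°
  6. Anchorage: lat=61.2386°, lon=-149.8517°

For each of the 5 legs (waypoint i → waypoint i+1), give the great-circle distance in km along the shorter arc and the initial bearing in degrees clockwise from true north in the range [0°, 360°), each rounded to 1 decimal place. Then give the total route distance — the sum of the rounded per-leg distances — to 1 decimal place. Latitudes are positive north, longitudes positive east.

Leg 1: dist=7613.4 km, bearing=276.6°
Leg 2: dist=13922.8 km, bearing=22.7°
Leg 3: dist=5310.7 km, bearing=232.2°
Leg 4: dist=12823.2 km, bearing=31.8°
Leg 5: dist=2126.3 km, bearing=318.6°
Total: 41796.4 km

Leg 1: φ1=0.4391423, φ2=0.2562440, Δφ=-0.1828983, Δλ=-1.2702000 rad; a=sin²(Δφ/2)+cosφ1·cosφ2·sin²(Δλ/2)=0.3164986747; c=2·atan2(√a, √(1-a))=1.195011557; dist=6371·c=7613.419 ≈ 7613.4 km; running total=7613.4 km
Leg 1 bearing: y=sinΔλ·cosφ2=-0.92397293, x=cosφ1·sinφ2-sinφ1·cosφ2·cosΔλ=0.10762473; θ=atan2(y, x)=-83.3561° <0 so +360° → 276.6439° ≈ 276.6°
Leg 2: φ1=0.2562440, φ2=0.6221767, Δφ=0.3659327, Δλ=2.7424812 rad; a=sin²(Δφ/2)+cosφ1·cosφ2·sin²(Δλ/2)=0.7882934930; c=2·atan2(√a, √(1-a))=2.185341517; dist=6371·c=13922.811 ≈ 13922.8 km; running total=21536.2 km
Leg 2 bearing: y=sinΔλ·cosφ2=0.31578074, x=cosφ1·sinφ2-sinφ1·cosφ2·cosΔλ=0.75354494; θ=atan2(y, x)=22.7366° ≈ 22.7°
Leg 3: φ1=0.6221767, φ2=0.0232373, Δφ=-0.5989394, Δλ=-0.6252659 rad; a=sin²(Δφ/2)+cosφ1·cosφ2·sin²(Δλ/2)=0.1638822763; c=2·atan2(√a, √(1-a))=0.833572165; dist=6371·c=5310.688 ≈ 5310.7 km; running total=26846.9 km
Leg 3 bearing: y=sinΔλ·cosφ2=-0.58515491, x=cosφ1·sinφ2-sinφ1·cosφ2·cosΔλ=-0.45353416; θ=atan2(y, x)=-127.7781° <0 so +360° → 232.2219° ≈ 232.2°
Leg 4: φ1=0.0232373, φ2=0.8605032, Δφ=0.8372659, Δλ=-3.9603563 rad; a=sin²(Δφ/2)+cosφ1·cosφ2·sin²(Δλ/2)=0.7138495255; c=2·atan2(√a, √(1-a))=2.012742047; dist=6371·c=12823.180 ≈ 12823.2 km; running total=39670.1 km
Leg 4 bearing: y=sinΔλ·cosφ2=0.47619771, x=cosφ1·sinφ2-sinφ1·cosφ2·cosΔλ=0.76831586; θ=atan2(y, x)=31.7904° ≈ 31.8°
Leg 5: φ1=0.8605032, φ2=1.0688152, Δφ=0.2083120, Δλ=-0.4667482 rad; a=sin²(Δφ/2)+cosφ1·cosφ2·sin²(Δλ/2)=0.0275889882; c=2·atan2(√a, √(1-a))=0.333745450; dist=6371·c=2126.292 ≈ 2126.3 km; running total=41796.4 km
Leg 5 bearing: y=sinΔλ·cosφ2=-0.21651606, x=cosφ1·sinφ2-sinφ1·cosφ2·cosΔλ=0.24582949; θ=atan2(y, x)=-41.3722° <0 so +360° → 318.6278° ≈ 318.6°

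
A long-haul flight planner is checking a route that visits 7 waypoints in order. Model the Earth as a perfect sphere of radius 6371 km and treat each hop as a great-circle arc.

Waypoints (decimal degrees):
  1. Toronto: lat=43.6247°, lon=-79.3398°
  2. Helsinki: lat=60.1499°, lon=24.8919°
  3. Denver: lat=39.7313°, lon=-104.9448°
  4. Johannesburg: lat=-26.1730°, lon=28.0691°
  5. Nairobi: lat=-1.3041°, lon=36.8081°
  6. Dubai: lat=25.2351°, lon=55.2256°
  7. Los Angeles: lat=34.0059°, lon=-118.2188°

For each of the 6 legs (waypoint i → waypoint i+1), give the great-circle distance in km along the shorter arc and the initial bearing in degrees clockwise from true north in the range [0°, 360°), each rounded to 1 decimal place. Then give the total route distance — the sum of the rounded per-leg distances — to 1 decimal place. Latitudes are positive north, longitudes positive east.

Leg 1: φ1=0.7613947, φ2=1.0498138, Δφ=0.2884191, Δλ=1.8191863 rad; a=sin²(Δφ/2)+cosφ1·cosφ2·sin²(Δλ/2)=0.2450888307; c=2·atan2(√a, √(1-a))=1.035818065; dist=6371·c=6599.197 ≈ 6599.2 km; running total=6599.2 km
Leg 1 bearing: y=sinΔλ·cosφ2=0.48245688, x=cosφ1·sinφ2-sinφ1·cosφ2·cosΔλ=0.71226157; θ=atan2(y, x)=34.1121° ≈ 34.1°
Leg 2: φ1=1.0498138, φ2=0.6934420, Δφ=-0.3563718, Δλ=-2.2660779 rad; a=sin²(Δφ/2)+cosφ1·cosφ2·sin²(Δλ/2)=0.3454115652; c=2·atan2(√a, √(1-a))=1.256468954; dist=6371·c=8004.964 ≈ 8005.0 km; running total=14604.2 km
Leg 2 bearing: y=sinΔλ·cosφ2=-0.59053338, x=cosφ1·sinφ2-sinφ1·cosφ2·cosΔλ=0.74543946; θ=atan2(y, x)=-38.3861° <0 so +360° → 321.6139° ≈ 321.6°
Leg 3: φ1=0.6934420, φ2=-0.4568050, Δφ=-1.1502470, Δλ=2.3215305 rad; a=sin²(Δφ/2)+cosφ1·cosφ2·sin²(Δλ/2)=0.8763852873; c=2·atan2(√a, √(1-a))=2.423057128; dist=6371·c=15437.297 ≈ 15437.3 km; running total=30041.5 km
Leg 3 bearing: y=sinΔλ·cosφ2=0.65621681, x=cosφ1·sinφ2-sinφ1·cosφ2·cosΔλ=0.05211487; θ=atan2(y, x)=85.4593° ≈ 85.5°
Leg 4: φ1=-0.4568050, φ2=-0.0227608, Δφ=0.4340442, Δλ=0.1525243 rad; a=sin²(Δφ/2)+cosφ1·cosφ2·sin²(Δλ/2)=0.0515719206; c=2·atan2(√a, √(1-a))=0.458186420; dist=6371·c=2919.106 ≈ 2919.1 km; running total=32960.6 km
Leg 4 bearing: y=sinΔλ·cosφ2=0.15189428, x=cosφ1·sinφ2-sinφ1·cosφ2·cosΔλ=0.41542407; θ=atan2(y, x)=20.0843° ≈ 20.1°
Leg 5: φ1=-0.0227608, φ2=0.4404356, Δφ=0.4631964, Δλ=0.3214460 rad; a=sin²(Δφ/2)+cosφ1·cosφ2·sin²(Δλ/2)=0.0758456973; c=2·atan2(√a, √(1-a))=0.558013565; dist=6371·c=3555.104 ≈ 3555.1 km; running total=36515.7 km
Leg 5 bearing: y=sinΔλ·cosφ2=0.28578755, x=cosφ1·sinφ2-sinφ1·cosφ2·cosΔλ=0.44575552; θ=atan2(y, x)=32.6652° ≈ 32.7°
Leg 6: φ1=0.4404356, φ2=0.5935149, Δφ=0.1530793, Δλ=-3.0271758 rad; a=sin²(Δφ/2)+cosφ1·cosφ2·sin²(Δλ/2)=0.7532625475; c=2·atan2(√a, √(1-a))=2.101946165; dist=6371·c=13391.499 ≈ 13391.5 km; running total=49907.2 km
Leg 6 bearing: y=sinΔλ·cosφ2=-0.09464243, x=cosφ1·sinφ2-sinφ1·cosφ2·cosΔλ=0.85701525; θ=atan2(y, x)=-6.3018° <0 so +360° → 353.6982° ≈ 353.7°

Leg 1: dist=6599.2 km, bearing=34.1°
Leg 2: dist=8005.0 km, bearing=321.6°
Leg 3: dist=15437.3 km, bearing=85.5°
Leg 4: dist=2919.1 km, bearing=20.1°
Leg 5: dist=3555.1 km, bearing=32.7°
Leg 6: dist=13391.5 km, bearing=353.7°
Total: 49907.2 km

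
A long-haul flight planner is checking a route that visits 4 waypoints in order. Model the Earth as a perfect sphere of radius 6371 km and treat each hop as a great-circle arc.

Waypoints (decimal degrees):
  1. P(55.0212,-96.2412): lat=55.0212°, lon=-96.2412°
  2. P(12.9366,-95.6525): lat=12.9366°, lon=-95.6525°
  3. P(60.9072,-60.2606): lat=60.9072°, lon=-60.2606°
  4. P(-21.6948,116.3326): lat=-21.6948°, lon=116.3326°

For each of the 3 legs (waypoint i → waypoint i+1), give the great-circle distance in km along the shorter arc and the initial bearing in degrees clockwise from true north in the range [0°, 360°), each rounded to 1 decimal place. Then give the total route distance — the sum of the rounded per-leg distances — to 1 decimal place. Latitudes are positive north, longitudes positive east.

Leg 1: φ1=0.9603011, φ2=0.2257863, Δφ=-0.7345148, Δλ=0.0102748 rad; a=sin²(Δφ/2)+cosφ1·cosφ2·sin²(Δλ/2)=0.1289367401; c=2·atan2(√a, √(1-a))=0.734558836; dist=6371·c=4679.874 ≈ 4679.9 km; running total=4679.9 km
Leg 1 bearing: y=sinΔλ·cosφ2=0.01001379, x=cosφ1·sinφ2-sinφ1·cosφ2·cosΔλ=-0.67018501; θ=atan2(y, x)=179.1440° ≈ 179.1°
Leg 2: φ1=0.2257863, φ2=1.0630312, Δφ=0.8372449, Δλ=0.6177052 rad; a=sin²(Δφ/2)+cosφ1·cosφ2·sin²(Δλ/2)=0.2090287003; c=2·atan2(√a, √(1-a))=0.949680926; dist=6371·c=6050.417 ≈ 6050.4 km; running total=10730.3 km
Leg 2 bearing: y=sinΔλ·cosφ2=0.28160529, x=cosφ1·sinφ2-sinφ1·cosφ2·cosΔλ=0.76291629; θ=atan2(y, x)=20.2600° ≈ 20.3°
Leg 3: φ1=1.0630312, φ2=-0.3786457, Δφ=-1.4416769, Δλ=3.0821328 rad; a=sin²(Δφ/2)+cosφ1·cosφ2·sin²(Δλ/2)=0.8870046425; c=2·atan2(√a, √(1-a))=2.455945242; dist=6371·c=15646.827 ≈ 15646.8 km; running total=26377.1 km
Leg 3 bearing: y=sinΔλ·cosφ2=0.05521555, x=cosφ1·sinφ2-sinφ1·cosφ2·cosΔλ=0.63076213; θ=atan2(y, x)=5.0028° ≈ 5.0°

Leg 1: dist=4679.9 km, bearing=179.1°
Leg 2: dist=6050.4 km, bearing=20.3°
Leg 3: dist=15646.8 km, bearing=5.0°
Total: 26377.1 km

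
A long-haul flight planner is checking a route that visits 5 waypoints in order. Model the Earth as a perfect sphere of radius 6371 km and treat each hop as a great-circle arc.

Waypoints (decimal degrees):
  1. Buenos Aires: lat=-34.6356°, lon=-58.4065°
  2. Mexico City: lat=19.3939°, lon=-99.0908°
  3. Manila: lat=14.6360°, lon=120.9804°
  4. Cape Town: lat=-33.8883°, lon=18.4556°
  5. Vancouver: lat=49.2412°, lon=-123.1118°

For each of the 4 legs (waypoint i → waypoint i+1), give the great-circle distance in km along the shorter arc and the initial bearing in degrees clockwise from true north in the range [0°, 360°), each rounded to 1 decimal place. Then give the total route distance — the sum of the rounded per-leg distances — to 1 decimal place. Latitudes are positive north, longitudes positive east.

Leg 1: φ1=-0.6045053, φ2=0.3384874, Δφ=0.9429927, Δλ=-0.7100750 rad; a=sin²(Δφ/2)+cosφ1·cosφ2·sin²(Δλ/2)=0.3001019663; c=2·atan2(√a, √(1-a))=1.159501979; dist=6371·c=7387.187 ≈ 7387.2 km; running total=7387.2 km
Leg 1 bearing: y=sinΔλ·cosφ2=-0.61490107, x=cosφ1·sinφ2-sinφ1·cosφ2·cosΔλ=0.67974979; θ=atan2(y, x)=-42.1325° <0 so +360° → 317.8675° ≈ 317.9°
Leg 2: φ1=0.3384874, φ2=0.2554464, Δφ=-0.0830410, Δλ=3.8409670 rad; a=sin²(Δφ/2)+cosφ1·cosφ2·sin²(Δλ/2)=0.8072482974; c=2·atan2(√a, √(1-a))=2.232544040; dist=6371·c=14223.538 ≈ 14223.5 km; running total=21610.7 km
Leg 2 bearing: y=sinΔλ·cosφ2=-0.62285011, x=cosφ1·sinφ2-sinφ1·cosφ2·cosΔλ=0.48420210; θ=atan2(y, x)=-52.1386° <0 so +360° → 307.8614° ≈ 307.9°
Leg 3: φ1=0.2554464, φ2=-0.5914624, Δφ=-0.8469088, Δλ=-1.7893953 rad; a=sin²(Δφ/2)+cosφ1·cosφ2·sin²(Δλ/2)=0.6575340238; c=2·atan2(√a, √(1-a))=1.891324679; dist=6371·c=12049.630 ≈ 12049.6 km; running total=33660.3 km
Leg 3 bearing: y=sinΔλ·cosφ2=-0.81037101, x=cosφ1·sinφ2-sinφ1·cosφ2·cosΔλ=-0.49399489; θ=atan2(y, x)=-121.3661° <0 so +360° → 238.6339° ≈ 238.6°
Leg 4: φ1=-0.5914624, φ2=0.8594211, Δφ=1.4508835, Δλ=-2.4708172 rad; a=sin²(Δφ/2)+cosφ1·cosφ2·sin²(Δλ/2)=0.9234451063; c=2·atan2(√a, √(1-a))=2.580906080; dist=6371·c=16442.953 ≈ 16443.0 km; running total=50103.3 km
Leg 4 bearing: y=sinΔλ·cosφ2=-0.40582359, x=cosφ1·sinφ2-sinφ1·cosφ2·cosΔλ=0.34363379; θ=atan2(y, x)=-49.7435° <0 so +360° → 310.2565° ≈ 310.3°

Leg 1: dist=7387.2 km, bearing=317.9°
Leg 2: dist=14223.5 km, bearing=307.9°
Leg 3: dist=12049.6 km, bearing=238.6°
Leg 4: dist=16443.0 km, bearing=310.3°
Total: 50103.3 km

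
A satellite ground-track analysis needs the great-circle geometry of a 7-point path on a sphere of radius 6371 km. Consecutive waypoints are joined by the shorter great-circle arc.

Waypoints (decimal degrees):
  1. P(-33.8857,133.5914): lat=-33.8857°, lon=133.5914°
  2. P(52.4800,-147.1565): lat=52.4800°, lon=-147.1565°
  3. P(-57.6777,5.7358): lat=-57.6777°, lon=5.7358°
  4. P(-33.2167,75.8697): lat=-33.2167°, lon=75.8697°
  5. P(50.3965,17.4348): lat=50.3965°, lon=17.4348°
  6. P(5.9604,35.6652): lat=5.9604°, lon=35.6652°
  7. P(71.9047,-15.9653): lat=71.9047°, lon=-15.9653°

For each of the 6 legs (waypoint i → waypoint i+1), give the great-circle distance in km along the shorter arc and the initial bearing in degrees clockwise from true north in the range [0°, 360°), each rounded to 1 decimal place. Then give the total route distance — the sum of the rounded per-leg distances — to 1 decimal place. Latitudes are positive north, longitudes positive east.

Leg 1: dist=12271.5 km, bearing=39.7°
Leg 2: dist=18209.7 km, bearing=119.4°
Leg 3: dist=5788.0 km, bearing=93.8°
Leg 4: dist=10921.1 km, bearing=326.7°
Leg 5: dist=5224.3 km, bearing=154.8°
Leg 6: dist=8130.0 km, bearing=345.3°
Total: 60544.6 km

Leg 1: φ1=-0.5914170, φ2=0.9159488, Δφ=1.5073658, Δλ=-4.8999752 rad; a=sin²(Δφ/2)+cosφ1·cosφ2·sin²(Δλ/2)=0.6739594214; c=2·atan2(√a, √(1-a))=1.926146671; dist=6371·c=12271.480 ≈ 12271.5 km; running total=12271.5 km
Leg 1 bearing: y=sinΔλ·cosφ2=0.59835411, x=cosφ1·sinφ2-sinφ1·cosφ2·cosΔλ=0.72175123; θ=atan2(y, x)=39.6598° ≈ 39.7°
Leg 2: φ1=0.9159488, φ2=-1.0066658, Δφ=-1.9226146, Δλ=2.6684740 rad; a=sin²(Δφ/2)+cosφ1·cosφ2·sin²(Δλ/2)=0.9800584208; c=2·atan2(√a, √(1-a))=2.858216135; dist=6371·c=18209.695 ≈ 18209.7 km; running total=30481.2 km
Leg 2 bearing: y=sinΔλ·cosφ2=0.24363530, x=cosφ1·sinφ2-sinφ1·cosφ2·cosΔλ=-0.13717685; θ=atan2(y, x)=119.3813° ≈ 119.4°
Leg 3: φ1=-1.0066658, φ2=-0.5797408, Δφ=0.4269250, Δλ=1.2240675 rad; a=sin²(Δφ/2)+cosφ1·cosφ2·sin²(Δλ/2)=0.1925324542; c=2·atan2(√a, √(1-a))=0.908492674; dist=6371·c=5788.007 ≈ 5788.0 km; running total=36269.2 km
Leg 3 bearing: y=sinΔλ·cosφ2=0.78681779, x=cosφ1·sinφ2-sinφ1·cosφ2·cosΔλ=-0.05265540; θ=atan2(y, x)=93.8286° ≈ 93.8°
Leg 4: φ1=-0.5797408, φ2=0.8795849, Δφ=1.4593256, Δλ=-1.0198814 rad; a=sin²(Δφ/2)+cosφ1·cosφ2·sin²(Δλ/2)=0.5714502174; c=2·atan2(√a, √(1-a))=1.714187636; dist=6371·c=10921.089 ≈ 10921.1 km; running total=47190.3 km
Leg 4 bearing: y=sinΔλ·cosφ2=-0.54315463, x=cosφ1·sinφ2-sinφ1·cosφ2·cosΔλ=0.82738293; θ=atan2(y, x)=-33.2838° <0 so +360° → 326.7162° ≈ 326.7°
Leg 5: φ1=0.8795849, φ2=0.1040286, Δφ=-0.7755563, Δλ=0.3181805 rad; a=sin²(Δφ/2)+cosφ1·cosφ2·sin²(Δλ/2)=0.1588962053; c=2·atan2(√a, √(1-a))=0.820018625; dist=6371·c=5224.339 ≈ 5224.3 km; running total=52414.6 km
Leg 5 bearing: y=sinΔλ·cosφ2=0.31114767, x=cosφ1·sinφ2-sinφ1·cosφ2·cosΔλ=-0.66164940; θ=atan2(y, x)=154.8142° ≈ 154.8°
Leg 6: φ1=0.1040286, φ2=1.2549738, Δφ=1.1509452, Δλ=-0.9011222 rad; a=sin²(Δφ/2)+cosφ1·cosφ2·sin²(Δλ/2)=0.3547695621; c=2·atan2(√a, √(1-a))=1.276087883; dist=6371·c=8129.956 ≈ 8130.0 km; running total=60544.6 km
Leg 6 bearing: y=sinΔλ·cosφ2=-0.24351664, x=cosφ1·sinφ2-sinφ1·cosφ2·cosΔλ=0.92538215; θ=atan2(y, x)=-14.7433° <0 so +360° → 345.2567° ≈ 345.3°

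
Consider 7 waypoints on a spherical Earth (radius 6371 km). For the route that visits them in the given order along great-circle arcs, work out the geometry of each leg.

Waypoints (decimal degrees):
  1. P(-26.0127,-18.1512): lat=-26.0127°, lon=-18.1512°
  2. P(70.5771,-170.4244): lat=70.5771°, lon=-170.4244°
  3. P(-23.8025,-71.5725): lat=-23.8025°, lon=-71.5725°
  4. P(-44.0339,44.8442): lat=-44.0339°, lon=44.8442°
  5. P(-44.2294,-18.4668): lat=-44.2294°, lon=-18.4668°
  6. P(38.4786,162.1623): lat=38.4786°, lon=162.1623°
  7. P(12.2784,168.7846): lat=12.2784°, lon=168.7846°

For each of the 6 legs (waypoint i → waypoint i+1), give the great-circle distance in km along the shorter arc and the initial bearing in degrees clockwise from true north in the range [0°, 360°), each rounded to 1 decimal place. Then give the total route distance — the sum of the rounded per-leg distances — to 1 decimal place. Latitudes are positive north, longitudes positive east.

Leg 1: dist=14755.5 km, bearing=347.8°
Leg 2: dist=12821.3 km, bearing=90.1°
Leg 3: dist=10084.7 km, bearing=139.9°
Leg 4: dist=4921.1 km, bearing=246.5°
Leg 5: dist=19373.5 km, bearing=184.9°
Leg 6: dist=2986.1 km, bearing=165.6°
Total: 64942.2 km

Leg 1: φ1=-0.4540073, φ2=1.2318028, Δφ=1.6858100, Δλ=-2.6576687 rad; a=sin²(Δφ/2)+cosφ1·cosφ2·sin²(Δλ/2)=0.8390734760; c=2·atan2(√a, √(1-a))=2.316034612; dist=6371·c=14755.457 ≈ 14755.5 km; running total=14755.5 km
Leg 1 bearing: y=sinΔλ·cosφ2=-0.15471539, x=cosφ1·sinφ2-sinφ1·cosφ2·cosΔλ=0.71845658; θ=atan2(y, x)=-12.1527° <0 so +360° → 347.8473° ≈ 347.8°
Leg 2: φ1=1.2318028, φ2=-0.4154320, Δφ=-1.6472348, Δλ=1.7252911 rad; a=sin²(Δφ/2)+cosφ1·cosφ2·sin²(Δλ/2)=0.7137179314; c=2·atan2(√a, √(1-a))=2.012450904; dist=6371·c=12821.325 ≈ 12821.3 km; running total=27576.8 km
Leg 2 bearing: y=sinΔλ·cosφ2=0.90404455, x=cosφ1·sinφ2-sinφ1·cosφ2·cosΔλ=-0.00142782; θ=atan2(y, x)=90.0905° ≈ 90.1°
Leg 3: φ1=-0.4154320, φ2=-0.7685365, Δφ=-0.3531045, Δλ=2.0318547 rad; a=sin²(Δφ/2)+cosφ1·cosφ2·sin²(Δλ/2)=0.5060587088; c=2·atan2(√a, √(1-a))=1.582914041; dist=6371·c=10084.745 ≈ 10084.7 km; running total=37661.5 km
Leg 3 bearing: y=sinΔλ·cosφ2=0.64385966, x=cosφ1·sinφ2-sinφ1·cosφ2·cosΔλ=-0.76504765; θ=atan2(y, x)=139.9162° ≈ 139.9°
Leg 4: φ1=-0.7685365, φ2=-0.7719487, Δφ=-0.0034121, Δλ=-1.1049854 rad; a=sin²(Δφ/2)+cosφ1·cosφ2·sin²(Δλ/2)=0.1418888420; c=2·atan2(√a, √(1-a))=0.772422301; dist=6371·c=4921.102 ≈ 4921.1 km; running total=42582.6 km
Leg 4 bearing: y=sinΔλ·cosφ2=-0.64020955, x=cosφ1·sinφ2-sinφ1·cosφ2·cosΔλ=-0.27777207; θ=atan2(y, x)=-113.4549° <0 so +360° → 246.5451° ≈ 246.5°
Leg 5: φ1=-0.7719487, φ2=0.6715783, Δφ=1.4435269, Δλ=3.1525725 rad; a=sin²(Δφ/2)+cosφ1·cosφ2·sin²(Δλ/2)=0.9974666532; c=2·atan2(√a, √(1-a))=3.040885376; dist=6371·c=19373.481 ≈ 19373.5 km; running total=61956.1 km
Leg 5 bearing: y=sinΔλ·cosφ2=-0.00859531, x=cosφ1·sinφ2-sinφ1·cosφ2·cosΔλ=-0.10016904; θ=atan2(y, x)=-175.0956° <0 so +360° → 184.9044° ≈ 184.9°
Leg 6: φ1=0.6715783, φ2=0.2142985, Δφ=-0.4572798, Δλ=0.1155809 rad; a=sin²(Δφ/2)+cosφ1·cosφ2·sin²(Δλ/2)=0.0539234217; c=2·atan2(√a, √(1-a))=0.468706929; dist=6371·c=2986.132 ≈ 2986.1 km; running total=64942.2 km
Leg 6 bearing: y=sinΔλ·cosφ2=0.11268583, x=cosφ1·sinφ2-sinφ1·cosφ2·cosΔλ=-0.43745245; θ=atan2(y, x)=165.5549° ≈ 165.6°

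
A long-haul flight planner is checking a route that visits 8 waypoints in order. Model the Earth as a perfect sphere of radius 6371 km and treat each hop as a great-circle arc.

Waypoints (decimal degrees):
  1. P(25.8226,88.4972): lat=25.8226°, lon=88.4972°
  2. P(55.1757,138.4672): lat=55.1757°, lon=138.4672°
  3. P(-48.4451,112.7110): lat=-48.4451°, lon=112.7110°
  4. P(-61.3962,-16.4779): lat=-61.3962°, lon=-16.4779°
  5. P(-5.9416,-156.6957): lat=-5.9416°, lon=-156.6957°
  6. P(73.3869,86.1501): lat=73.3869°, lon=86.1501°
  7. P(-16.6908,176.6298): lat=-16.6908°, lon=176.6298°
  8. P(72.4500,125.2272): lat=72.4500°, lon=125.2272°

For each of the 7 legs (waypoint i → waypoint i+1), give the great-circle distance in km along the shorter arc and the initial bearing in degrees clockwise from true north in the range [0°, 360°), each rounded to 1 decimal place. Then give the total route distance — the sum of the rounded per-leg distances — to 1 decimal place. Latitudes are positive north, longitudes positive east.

Leg 1: dist=5171.9 km, bearing=37.1°
Leg 2: dist=11770.0 km, bearing=197.4°
Leg 3: dist=6988.6 km, bearing=204.6°
Leg 4: dist=11782.8 km, bearing=221.5°
Leg 5: dist=11479.4 km, bearing=344.9°
Leg 6: dist=11799.1 km, bearing=94.4°
Leg 7: dist=10605.1 km, bearing=346.3°
Total: 69596.9 km

Leg 1: φ1=0.4506894, φ2=0.9629976, Δφ=0.5123082, Δλ=0.8721410 rad; a=sin²(Δφ/2)+cosφ1·cosφ2·sin²(Δλ/2)=0.1558999058; c=2·atan2(√a, √(1-a))=0.811790919; dist=6371·c=5171.920 ≈ 5171.9 km; running total=5171.9 km
Leg 1 bearing: y=sinΔλ·cosφ2=0.43726644, x=cosφ1·sinφ2-sinφ1·cosφ2·cosΔλ=0.57894608; θ=atan2(y, x)=37.0630° ≈ 37.1°
Leg 2: φ1=0.9629976, φ2=-0.8455265, Δφ=-1.8085241, Δλ=-0.4495305 rad; a=sin²(Δφ/2)+cosφ1·cosφ2·sin²(Δλ/2)=0.6365644611; c=2·atan2(√a, √(1-a))=1.847440458; dist=6371·c=11770.043 ≈ 11770.0 km; running total=16941.9 km
Leg 2 bearing: y=sinΔλ·cosφ2=-0.28824843, x=cosφ1·sinφ2-sinφ1·cosφ2·cosΔλ=-0.91777635; θ=atan2(y, x)=-162.5639° <0 so +360° → 197.4361° ≈ 197.4°
Leg 3: φ1=-0.8455265, φ2=-1.0715658, Δφ=-0.2260393, Δλ=-2.2547717 rad; a=sin²(Δφ/2)+cosφ1·cosφ2·sin²(Δλ/2)=0.2718393922; c=2·atan2(√a, √(1-a))=1.096939857; dist=6371·c=6988.604 ≈ 6988.6 km; running total=23930.5 km
Leg 3 bearing: y=sinΔλ·cosφ2=-0.37106335, x=cosφ1·sinφ2-sinφ1·cosφ2·cosΔλ=-0.80875394; θ=atan2(y, x)=-155.3539° <0 so +360° → 204.6461° ≈ 204.6°
Leg 4: φ1=-1.0715658, φ2=-0.1037005, Δφ=0.9678654, Δλ=-2.4472623 rad; a=sin²(Δφ/2)+cosφ1·cosφ2·sin²(Δλ/2)=0.6375268344; c=2·atan2(√a, √(1-a))=1.849441851; dist=6371·c=11782.794 ≈ 11782.8 km; running total=35713.3 km
Leg 4 bearing: y=sinΔλ·cosφ2=-0.63643355, x=cosφ1·sinφ2-sinφ1·cosφ2·cosΔλ=-0.72062321; θ=atan2(y, x)=-138.5500° <0 so +360° → 221.4500° ≈ 221.5°
Leg 5: φ1=-0.1037005, φ2=1.2808430, Δφ=1.3845435, Δλ=4.2384588 rad; a=sin²(Δφ/2)+cosφ1·cosφ2·sin²(Δλ/2)=0.6144885783; c=2·atan2(√a, √(1-a))=1.801823119; dist=6371·c=11479.415 ≈ 11479.4 km; running total=47192.7 km
Leg 5 bearing: y=sinΔλ·cosφ2=-0.25439517, x=cosφ1·sinφ2-sinφ1·cosφ2·cosΔλ=0.93960234; θ=atan2(y, x)=-15.1495° <0 so +360° → 344.8505° ≈ 344.9°
Leg 6: φ1=1.2808430, φ2=-0.2913094, Δφ=-1.5721524, Δλ=1.5791687 rad; a=sin²(Δφ/2)+cosφ1·cosφ2·sin²(Δλ/2)=0.6387553764; c=2·atan2(√a, √(1-a))=1.851998447; dist=6371·c=11799.082 ≈ 11799.1 km; running total=58991.8 km
Leg 6 bearing: y=sinΔλ·cosφ2=0.95783505, x=cosφ1·sinφ2-sinφ1·cosφ2·cosΔλ=-0.07442979; θ=atan2(y, x)=94.4433° ≈ 94.4°
Leg 7: φ1=-0.2913094, φ2=1.2644910, Δφ=1.5558005, Δλ=-0.8971446 rad; a=sin²(Δφ/2)+cosφ1·cosφ2·sin²(Δλ/2)=0.5468256017; c=2·atan2(√a, √(1-a))=1.664584969; dist=6371·c=10605.071 ≈ 10605.1 km; running total=69596.9 km
Leg 7 bearing: y=sinΔλ·cosφ2=-0.23566663, x=cosφ1·sinφ2-sinφ1·cosφ2·cosΔλ=0.96731106; θ=atan2(y, x)=-13.6923° <0 so +360° → 346.3077° ≈ 346.3°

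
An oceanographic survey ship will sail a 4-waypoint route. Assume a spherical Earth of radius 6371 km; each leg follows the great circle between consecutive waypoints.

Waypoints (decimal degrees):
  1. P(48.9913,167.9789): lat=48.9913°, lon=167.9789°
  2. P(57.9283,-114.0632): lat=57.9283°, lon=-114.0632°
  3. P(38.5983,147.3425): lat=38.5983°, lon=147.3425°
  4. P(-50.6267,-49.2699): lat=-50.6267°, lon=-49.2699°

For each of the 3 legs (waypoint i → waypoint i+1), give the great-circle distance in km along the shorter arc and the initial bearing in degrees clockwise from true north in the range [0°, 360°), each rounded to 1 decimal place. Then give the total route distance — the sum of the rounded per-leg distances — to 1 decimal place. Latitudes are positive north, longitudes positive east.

Leg 1: φ1=0.8550595, φ2=1.0110396, Δφ=0.1559801, Δλ=-4.9225633 rad; a=sin²(Δφ/2)+cosφ1·cosφ2·sin²(Δλ/2)=0.1439327025; c=2·atan2(√a, √(1-a))=0.778262240; dist=6371·c=4958.309 ≈ 4958.3 km; running total=4958.3 km
Leg 1 bearing: y=sinΔλ·cosφ2=0.51929565, x=cosφ1·sinφ2-sinφ1·cosφ2·cosΔλ=0.47243661; θ=atan2(y, x)=47.7052° ≈ 47.7°
Leg 2: φ1=1.0110396, φ2=0.6736674, Δφ=-0.3373721, Δλ=4.5623901 rad; a=sin²(Δφ/2)+cosφ1·cosφ2·sin²(Δλ/2)=0.2666837414; c=2·atan2(√a, √(1-a))=1.085316816; dist=6371·c=6914.553 ≈ 6914.6 km; running total=11872.9 km
Leg 2 bearing: y=sinΔλ·cosφ2=-0.77276328, x=cosφ1·sinφ2-sinφ1·cosφ2·cosΔλ=0.43022205; θ=atan2(y, x)=-60.8939° <0 so +360° → 299.1061° ≈ 299.1°
Leg 3: φ1=0.6736674, φ2=-0.8836026, Δφ=-1.5572700, Δλ=-3.4315337 rad; a=sin²(Δφ/2)+cosφ1·cosφ2·sin²(Δλ/2)=0.9786753552; c=2·atan2(√a, √(1-a))=2.848485349; dist=6371·c=18147.700 ≈ 18147.7 km; running total=30020.6 km
Leg 3 bearing: y=sinΔλ·cosφ2=0.18136379, x=cosφ1·sinφ2-sinφ1·cosφ2·cosΔλ=-0.22491508; θ=atan2(y, x)=141.1185° ≈ 141.1°

Leg 1: dist=4958.3 km, bearing=47.7°
Leg 2: dist=6914.6 km, bearing=299.1°
Leg 3: dist=18147.7 km, bearing=141.1°
Total: 30020.6 km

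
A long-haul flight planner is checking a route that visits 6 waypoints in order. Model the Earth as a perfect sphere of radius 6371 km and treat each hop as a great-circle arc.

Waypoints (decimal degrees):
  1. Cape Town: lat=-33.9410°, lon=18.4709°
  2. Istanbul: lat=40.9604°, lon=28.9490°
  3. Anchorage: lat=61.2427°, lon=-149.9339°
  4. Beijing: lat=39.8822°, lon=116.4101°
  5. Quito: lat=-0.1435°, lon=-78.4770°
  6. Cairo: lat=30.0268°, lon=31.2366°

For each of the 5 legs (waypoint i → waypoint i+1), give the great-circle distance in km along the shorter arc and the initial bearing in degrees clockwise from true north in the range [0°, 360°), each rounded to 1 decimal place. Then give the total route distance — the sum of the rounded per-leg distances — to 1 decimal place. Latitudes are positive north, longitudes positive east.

Leg 1: φ1=-0.5923822, φ2=0.7148938, Δφ=1.3072760, Δλ=0.1828773 rad; a=sin²(Δφ/2)+cosφ1·cosφ2·sin²(Δλ/2)=0.3749830849; c=2·atan2(√a, √(1-a))=1.318081132; dist=6371·c=8397.495 ≈ 8397.5 km; running total=8397.5 km
Leg 1 bearing: y=sinΔλ·cosφ2=0.13733368, x=cosφ1·sinφ2-sinφ1·cosφ2·cosΔλ=0.95844799; θ=atan2(y, x)=8.1543° ≈ 8.2°
Leg 2: φ1=0.7148938, φ2=1.0688868, Δφ=0.3539929, Δλ=-3.1220956 rad; a=sin²(Δφ/2)+cosφ1·cosφ2·sin²(Δλ/2)=0.3942766347; c=2·atan2(√a, √(1-a))=1.357741405; dist=6371·c=8650.170 ≈ 8650.2 km; running total=17047.7 km
Leg 2 bearing: y=sinΔλ·cosφ2=-0.00937946, x=cosφ1·sinφ2-sinφ1·cosφ2·cosΔλ=0.97734452; θ=atan2(y, x)=-0.5498° <0 so +360° → 359.4502° ≈ 359.5°
Leg 3: φ1=1.0688868, φ2=0.6960757, Δφ=-0.3728111, Δλ=4.6485797 rad; a=sin²(Δφ/2)+cosφ1·cosφ2·sin²(Δλ/2)=0.2307066487; c=2·atan2(√a, √(1-a))=1.002037483; dist=6371·c=6383.981 ≈ 6384.0 km; running total=23431.7 km
Leg 3 bearing: y=sinΔλ·cosφ2=-0.76580272, x=cosφ1·sinφ2-sinφ1·cosφ2·cosΔλ=0.35138379; θ=atan2(y, x)=-65.3523° <0 so +360° → 294.6477° ≈ 294.6°
Leg 4: φ1=0.6960757, φ2=-0.0025045, Δφ=-0.6985803, Δλ=-3.4014216 rad; a=sin²(Δφ/2)+cosφ1·cosφ2·sin²(Δλ/2)=0.8716053080; c=2·atan2(√a, √(1-a))=2.408652696; dist=6371·c=15345.526 ≈ 15345.5 km; running total=38777.2 km
Leg 4 bearing: y=sinΔλ·cosφ2=0.25691440, x=cosφ1·sinφ2-sinφ1·cosφ2·cosΔλ=0.61776449; θ=atan2(y, x)=22.5813° ≈ 22.6°
Leg 5: φ1=-0.0025045, φ2=0.5240665, Δφ=0.5265711, Δλ=1.9148636 rad; a=sin²(Δφ/2)+cosφ1·cosφ2·sin²(Δλ/2)=0.6466500151; c=2·atan2(√a, √(1-a))=1.868473186; dist=6371·c=11904.043 ≈ 11904.0 km; running total=50681.2 km
Leg 5 bearing: y=sinΔλ·cosφ2=0.81504784, x=cosφ1·sinφ2-sinφ1·cosφ2·cosΔλ=0.49967201; θ=atan2(y, x)=58.4893° ≈ 58.5°

Leg 1: dist=8397.5 km, bearing=8.2°
Leg 2: dist=8650.2 km, bearing=359.5°
Leg 3: dist=6384.0 km, bearing=294.6°
Leg 4: dist=15345.5 km, bearing=22.6°
Leg 5: dist=11904.0 km, bearing=58.5°
Total: 50681.2 km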